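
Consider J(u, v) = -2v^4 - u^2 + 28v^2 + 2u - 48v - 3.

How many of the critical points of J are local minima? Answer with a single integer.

J separates as a function of u plus a function of v, so ∇J=0 decouples.
∂J/∂u = -2(u - 1) = 0 at u ∈ {1}; ∂J/∂v = -8(v - 2)(v - 1)(v + 3) = 0 at v ∈ {-3, 1, 2}.
The Hessian is diagonal: diag(J_uu, J_vv). Second derivatives: J_uu(1)=-2; J_vv(-3)=-160, J_vv(1)=32, J_vv(2)=-40.
Local minima occur where both diagonal entries positive: none. Count: 0.

0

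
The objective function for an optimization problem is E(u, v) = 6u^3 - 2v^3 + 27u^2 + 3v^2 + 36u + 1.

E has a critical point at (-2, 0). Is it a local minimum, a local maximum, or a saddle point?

saddle point

The mixed partial ∂²E/∂u∂v is 0, so the Hessian at any point is diag(E_uu, E_vv) = diag(18(2u + 3), 6(-2v + 1)).
At (-2, 0): H = diag(-18, 6).
The eigenvalues have opposite signs, so H is indefinite: a saddle point.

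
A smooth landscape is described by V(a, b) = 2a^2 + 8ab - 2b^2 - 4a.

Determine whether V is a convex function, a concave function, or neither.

neither

V is quadratic, so its Hessian is the constant matrix H = [[4, 8], [8, -4]].
det(H) = -80, tr(H) = 0.
det(H) < 0, so H is indefinite: neither convex nor concave.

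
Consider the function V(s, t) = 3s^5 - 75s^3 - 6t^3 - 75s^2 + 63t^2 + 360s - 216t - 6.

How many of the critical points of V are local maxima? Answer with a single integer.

2

V separates as a function of s plus a function of t, so ∇V=0 decouples.
∂V/∂s = 15(s - 4)(s - 1)(s + 2)(s + 3) = 0 at s ∈ {-3, -2, 1, 4}; ∂V/∂t = -18(t - 4)(t - 3) = 0 at t ∈ {3, 4}.
The Hessian is diagonal: diag(V_ss, V_tt). Second derivatives: V_ss(-3)=-420, V_ss(-2)=270, V_ss(1)=-540, V_ss(4)=1890; V_tt(3)=18, V_tt(4)=-18.
Local maxima occur where both diagonal entries negative: (-3, 4), (1, 4). Count: 2.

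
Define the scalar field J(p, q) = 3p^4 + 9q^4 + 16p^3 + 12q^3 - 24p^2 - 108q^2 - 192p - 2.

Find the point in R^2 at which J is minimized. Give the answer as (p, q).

(2, -3)

J(p,q) separates as A(p) + B(q) − 2, so its minimum is min A + min B − 2.
A'(p) = 12(p - 2)(p + 2)(p + 4) vanishes at p ∈ {-4, -2, 2}; B'(q) = 36q(q - 2)(q + 3) vanishes at q ∈ {-3, 0, 2}.
Local minima of A (where A''>0): A(-4)=128, A(2)=-304. Local minima of B: B(-3)=-567, B(2)=-192.
So the global minimum of J is A(2) + B(-3) − 2 = -304 − 567 − 2 = -873, attained at (2, -3).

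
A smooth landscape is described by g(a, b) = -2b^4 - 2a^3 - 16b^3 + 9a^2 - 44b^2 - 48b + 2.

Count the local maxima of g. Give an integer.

g separates as a function of a plus a function of b, so ∇g=0 decouples.
∂g/∂a = -6a(a - 3) = 0 at a ∈ {0, 3}; ∂g/∂b = -8(b + 1)(b + 2)(b + 3) = 0 at b ∈ {-3, -2, -1}.
The Hessian is diagonal: diag(g_aa, g_bb). Second derivatives: g_aa(0)=18, g_aa(3)=-18; g_bb(-3)=-16, g_bb(-2)=8, g_bb(-1)=-16.
Local maxima occur where both diagonal entries negative: (3, -3), (3, -1). Count: 2.

2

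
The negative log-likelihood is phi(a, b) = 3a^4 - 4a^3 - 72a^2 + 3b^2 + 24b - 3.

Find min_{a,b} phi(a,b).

phi(a,b) separates as P(a) + Q(b) − 3, so its minimum is min P + min Q − 3.
P'(a) = 12a(a - 4)(a + 3) vanishes at a ∈ {-3, 0, 4}; Q'(b) = 6b + 24 vanishes at b ∈ {-4}.
Local minima of P (where P''>0): P(-3)=-297, P(4)=-640. Local minima of Q: Q(-4)=-48.
So the global minimum of phi is P(4) + Q(-4) − 3 = -640 − 48 − 3 = -691, attained at (4, -4).

-691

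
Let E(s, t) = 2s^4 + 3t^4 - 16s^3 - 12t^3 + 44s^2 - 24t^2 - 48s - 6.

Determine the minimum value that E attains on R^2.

-408

E(s,t) separates as P(s) + Q(t) − 6, so its minimum is min P + min Q − 6.
P'(s) = 8(s - 3)(s - 2)(s - 1) vanishes at s ∈ {1, 2, 3}; Q'(t) = 12t(t - 4)(t + 1) vanishes at t ∈ {-1, 0, 4}.
Local minima of P (where P''>0): P(1)=-18, P(3)=-18. Local minima of Q: Q(-1)=-9, Q(4)=-384.
So the global minimum of E is P(1) + Q(4) − 6 = -18 − 384 − 6 = -408, attained at (1, 4).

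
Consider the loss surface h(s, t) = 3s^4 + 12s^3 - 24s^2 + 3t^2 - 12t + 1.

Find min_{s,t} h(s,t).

h(s,t) separates as P(s) + Q(t) + 1, so its minimum is min P + min Q + 1.
P'(s) = 12s(s - 1)(s + 4) vanishes at s ∈ {-4, 0, 1}; Q'(t) = 6(t - 2) vanishes at t ∈ {2}.
Local minima of P (where P''>0): P(-4)=-384, P(1)=-9. Local minima of Q: Q(2)=-12.
So the global minimum of h is P(-4) + Q(2) + 1 = -384 − 12 + 1 = -395, attained at (-4, 2).

-395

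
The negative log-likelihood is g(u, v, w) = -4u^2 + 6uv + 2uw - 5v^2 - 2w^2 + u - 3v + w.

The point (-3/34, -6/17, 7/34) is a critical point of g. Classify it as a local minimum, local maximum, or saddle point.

The Hessian is constant: H = [[-8, 6, 2], [6, -10, 0], [2, 0, -4]].
Leading principal minors: Δ₁ = -8, Δ₂ = 44, Δ₃ = -136.
The minors alternate sign starting negative (−, +, −), so H is negative definite: a local maximum.

local maximum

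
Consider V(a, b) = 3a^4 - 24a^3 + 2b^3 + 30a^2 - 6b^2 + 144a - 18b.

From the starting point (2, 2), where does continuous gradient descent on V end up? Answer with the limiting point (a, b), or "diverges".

V is separable, so gradient descent decouples: a follows -∂V/∂a, b follows -∂V/∂b.
∂V/∂a = 12(a - 4)(a - 3)(a + 1); at a=2 this is 72, so a decreases.
∂V/∂b = 6(b - 3)(b + 1); at b=2 this is -18, so b increases.
a converges to its nearest critical value -1 (a local min of the a-part); b converges to 3. The iterate converges to (-1, 3).

(-1, 3)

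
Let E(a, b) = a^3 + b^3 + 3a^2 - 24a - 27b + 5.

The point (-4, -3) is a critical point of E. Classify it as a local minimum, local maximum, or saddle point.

The mixed partial ∂²E/∂a∂b is 0, so the Hessian at any point is diag(E_aa, E_bb) = diag(6(a + 1), 6b).
At (-4, -3): H = diag(-18, -18).
Both eigenvalues are negative, so H is negative definite: a local maximum.

local maximum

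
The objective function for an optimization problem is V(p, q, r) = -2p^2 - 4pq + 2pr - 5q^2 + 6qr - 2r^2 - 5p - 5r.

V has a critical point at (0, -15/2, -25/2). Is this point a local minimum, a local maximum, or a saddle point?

local maximum

The Hessian is constant: H = [[-4, -4, 2], [-4, -10, 6], [2, 6, -4]].
Leading principal minors: Δ₁ = -4, Δ₂ = 24, Δ₃ = -8.
The minors alternate sign starting negative (−, +, −), so H is negative definite: a local maximum.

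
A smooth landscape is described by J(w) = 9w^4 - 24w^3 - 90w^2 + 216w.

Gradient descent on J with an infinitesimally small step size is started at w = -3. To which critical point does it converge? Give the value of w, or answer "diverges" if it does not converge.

J'(w) = 36(w - 3)(w - 1)(w + 2), so J'(-3) = -864.
Gradient descent moves in the -J' direction, i.e. w is increasing.
The nearest critical point in that direction is w = -2, where J'' = 540 > 0 (a local minimum). The iterate converges there.

-2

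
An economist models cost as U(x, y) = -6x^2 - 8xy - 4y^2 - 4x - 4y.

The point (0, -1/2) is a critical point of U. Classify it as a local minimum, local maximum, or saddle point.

The Hessian of U is constant: H = [[-12, -8], [-8, -8]].
det(H) = (-12)·(-8) − (-8)² = 32.
det(H) > 0 and tr(H) = -20 < 0, so H is negative definite and the point is a local maximum.

local maximum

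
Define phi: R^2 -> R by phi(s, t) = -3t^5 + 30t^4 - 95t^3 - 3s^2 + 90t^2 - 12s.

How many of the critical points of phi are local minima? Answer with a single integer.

0

phi separates as a function of s plus a function of t, so ∇phi=0 decouples.
∂phi/∂s = -6(s + 2) = 0 at s ∈ {-2}; ∂phi/∂t = -15t(t - 4)(t - 3)(t - 1) = 0 at t ∈ {0, 1, 3, 4}.
The Hessian is diagonal: diag(phi_ss, phi_tt). Second derivatives: phi_ss(-2)=-6; phi_tt(0)=180, phi_tt(1)=-90, phi_tt(3)=90, phi_tt(4)=-180.
Local minima occur where both diagonal entries positive: none. Count: 0.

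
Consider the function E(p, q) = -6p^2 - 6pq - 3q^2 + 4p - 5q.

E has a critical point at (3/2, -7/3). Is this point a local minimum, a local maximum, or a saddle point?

The Hessian of E is constant: H = [[-12, -6], [-6, -6]].
det(H) = (-12)·(-6) − (-6)² = 36.
det(H) > 0 and tr(H) = -18 < 0, so H is negative definite and the point is a local maximum.

local maximum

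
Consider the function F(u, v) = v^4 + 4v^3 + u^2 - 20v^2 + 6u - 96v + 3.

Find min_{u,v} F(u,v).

F(u,v) separates as P(u) + Q(v) + 3, so its minimum is min P + min Q + 3.
P'(u) = 2u + 6 vanishes at u ∈ {-3}; Q'(v) = 4(v - 3)(v + 2)(v + 4) vanishes at v ∈ {-4, -2, 3}.
Local minima of P (where P''>0): P(-3)=-9. Local minima of Q: Q(-4)=64, Q(3)=-279.
So the global minimum of F is P(-3) + Q(3) + 3 = -9 − 279 + 3 = -285, attained at (-3, 3).

-285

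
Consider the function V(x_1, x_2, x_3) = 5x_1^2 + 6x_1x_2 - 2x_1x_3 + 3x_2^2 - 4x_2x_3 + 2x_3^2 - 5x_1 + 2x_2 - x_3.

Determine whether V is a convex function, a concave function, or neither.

V is quadratic, so its Hessian is the constant matrix H = [[10, 6, -2], [6, 6, -4], [-2, -4, 4]].
Leading principal minors: 10, 24, 8.
All positive ⇒ H ≻ 0 ⇒ convex.

convex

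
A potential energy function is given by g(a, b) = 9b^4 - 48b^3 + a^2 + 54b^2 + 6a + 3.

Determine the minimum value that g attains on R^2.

g(a,b) separates as P(a) + Q(b) + 3, so its minimum is min P + min Q + 3.
P'(a) = 2a + 6 vanishes at a ∈ {-3}; Q'(b) = 36b(b - 3)(b - 1) vanishes at b ∈ {0, 1, 3}.
Local minima of P (where P''>0): P(-3)=-9. Local minima of Q: Q(0)=0, Q(3)=-81.
So the global minimum of g is P(-3) + Q(3) + 3 = -9 − 81 + 3 = -87, attained at (-3, 3).

-87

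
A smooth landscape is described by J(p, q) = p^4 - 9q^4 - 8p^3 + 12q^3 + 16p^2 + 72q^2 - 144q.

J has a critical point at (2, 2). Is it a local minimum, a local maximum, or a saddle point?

The mixed partial ∂²J/∂p∂q is 0, so the Hessian at any point is diag(J_pp, J_qq) = diag(4(3p^2 - 12p + 8), 36(-3q^2 + 2q + 4)).
At (2, 2): H = diag(-16, -144).
Both eigenvalues are negative, so H is negative definite: a local maximum.

local maximum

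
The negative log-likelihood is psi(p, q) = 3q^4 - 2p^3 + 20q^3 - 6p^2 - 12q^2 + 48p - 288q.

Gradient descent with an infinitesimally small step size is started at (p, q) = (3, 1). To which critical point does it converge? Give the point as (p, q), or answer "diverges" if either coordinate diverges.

psi is separable, so gradient descent decouples: p follows -∂psi/∂p, q follows -∂psi/∂q.
∂psi/∂p = -6(p - 2)(p + 4); at p=3 this is -42, so p increases.
∂psi/∂q = 12(q - 2)(q + 3)(q + 4); at q=1 this is -240, so q increases.
The p-coordinate has no critical point in that direction and runs off to infinity.

diverges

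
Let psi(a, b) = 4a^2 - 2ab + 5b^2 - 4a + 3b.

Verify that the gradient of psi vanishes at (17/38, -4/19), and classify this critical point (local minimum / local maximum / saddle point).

∇psi = (8a - 2b - 4, -2a + 10b + 3); substituting (17/38, -4/19) gives ∇psi = (0, 0), so (17/38, -4/19) is indeed a critical point.
The Hessian of psi is constant: H = [[8, -2], [-2, 10]].
det(H) = 8·10 − (-2)² = 76.
det(H) > 0 and tr(H) = 18 > 0, so H is positive definite and the point is a local minimum.

local minimum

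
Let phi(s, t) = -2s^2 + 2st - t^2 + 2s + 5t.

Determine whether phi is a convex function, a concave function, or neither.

phi is quadratic, so its Hessian is the constant matrix H = [[-4, 2], [2, -2]].
det(H) = 4, tr(H) = -6.
det(H) > 0 and tr(H) < 0, so H is negative definite everywhere: concave.

concave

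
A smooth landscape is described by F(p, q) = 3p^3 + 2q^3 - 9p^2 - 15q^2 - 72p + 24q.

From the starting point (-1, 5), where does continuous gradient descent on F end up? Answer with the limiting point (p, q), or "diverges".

F is separable, so gradient descent decouples: p follows -∂F/∂p, q follows -∂F/∂q.
∂F/∂p = 9(p - 4)(p + 2); at p=-1 this is -45, so p increases.
∂F/∂q = 6(q - 4)(q - 1); at q=5 this is 24, so q decreases.
p converges to its nearest critical value 4 (a local min of the p-part); q converges to 4. The iterate converges to (4, 4).

(4, 4)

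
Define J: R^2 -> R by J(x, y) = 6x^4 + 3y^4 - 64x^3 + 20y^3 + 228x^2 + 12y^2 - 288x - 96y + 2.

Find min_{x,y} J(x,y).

-177

J(x,y) separates as P(x) + Q(y) + 2, so its minimum is min P + min Q + 2.
P'(x) = 24(x - 4)(x - 3)(x - 1) vanishes at x ∈ {1, 3, 4}; Q'(y) = 12(y - 1)(y + 2)(y + 4) vanishes at y ∈ {-4, -2, 1}.
Local minima of P (where P''>0): P(1)=-118, P(4)=-64. Local minima of Q: Q(-4)=64, Q(1)=-61.
So the global minimum of J is P(1) + Q(1) + 2 = -118 − 61 + 2 = -177, attained at (1, 1).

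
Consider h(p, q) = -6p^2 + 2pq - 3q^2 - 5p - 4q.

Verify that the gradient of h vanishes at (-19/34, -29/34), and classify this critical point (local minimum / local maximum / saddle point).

∇h = (-12p + 2q - 5, 2p - 6q - 4); substituting (-19/34, -29/34) gives ∇h = (0, 0), so (-19/34, -29/34) is indeed a critical point.
The Hessian of h is constant: H = [[-12, 2], [2, -6]].
det(H) = (-12)·(-6) − 2² = 68.
det(H) > 0 and tr(H) = -18 < 0, so H is negative definite and the point is a local maximum.

local maximum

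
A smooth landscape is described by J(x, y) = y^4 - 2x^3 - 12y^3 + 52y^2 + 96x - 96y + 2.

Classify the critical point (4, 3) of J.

local maximum

The mixed partial ∂²J/∂x∂y is 0, so the Hessian at any point is diag(J_xx, J_yy) = diag(-12x, 4(3y^2 - 18y + 26)).
At (4, 3): H = diag(-48, -4).
Both eigenvalues are negative, so H is negative definite: a local maximum.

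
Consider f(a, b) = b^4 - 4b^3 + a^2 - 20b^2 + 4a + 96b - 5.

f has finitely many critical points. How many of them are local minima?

f separates as a function of a plus a function of b, so ∇f=0 decouples.
∂f/∂a = 2(a + 2) = 0 at a ∈ {-2}; ∂f/∂b = 4(b - 4)(b - 2)(b + 3) = 0 at b ∈ {-3, 2, 4}.
The Hessian is diagonal: diag(f_aa, f_bb). Second derivatives: f_aa(-2)=2; f_bb(-3)=140, f_bb(2)=-40, f_bb(4)=56.
Local minima occur where both diagonal entries positive: (-2, -3), (-2, 4). Count: 2.

2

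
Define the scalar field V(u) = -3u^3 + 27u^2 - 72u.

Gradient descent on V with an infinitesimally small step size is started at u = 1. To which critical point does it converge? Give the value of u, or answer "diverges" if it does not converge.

V'(u) = -9(u - 4)(u - 2), so V'(1) = -27.
Gradient descent moves in the -V' direction, i.e. u is increasing.
The nearest critical point in that direction is u = 2, where V'' = 18 > 0 (a local minimum). The iterate converges there.

2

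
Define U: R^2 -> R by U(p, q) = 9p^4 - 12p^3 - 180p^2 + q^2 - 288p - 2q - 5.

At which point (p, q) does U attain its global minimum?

(4, 1)

U(p,q) separates as A(p) + B(q) − 5, so its minimum is min A + min B − 5.
A'(p) = 36(p - 4)(p + 1)(p + 2) vanishes at p ∈ {-2, -1, 4}; B'(q) = 2q - 2 vanishes at q ∈ {1}.
Local minima of A (where A''>0): A(-2)=96, A(4)=-2496. Local minima of B: B(1)=-1.
So the global minimum of U is A(4) + B(1) − 5 = -2496 − 1 − 5 = -2502, attained at (4, 1).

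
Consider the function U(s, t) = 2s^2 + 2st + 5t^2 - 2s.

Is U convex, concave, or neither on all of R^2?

convex

U is quadratic, so its Hessian is the constant matrix H = [[4, 2], [2, 10]].
det(H) = 36, tr(H) = 14.
det(H) > 0 and tr(H) > 0, so H is positive definite everywhere: convex.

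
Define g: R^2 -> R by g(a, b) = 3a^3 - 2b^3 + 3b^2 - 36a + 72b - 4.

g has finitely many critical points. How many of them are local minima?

g separates as a function of a plus a function of b, so ∇g=0 decouples.
∂g/∂a = 9(a - 2)(a + 2) = 0 at a ∈ {-2, 2}; ∂g/∂b = -6(b - 4)(b + 3) = 0 at b ∈ {-3, 4}.
The Hessian is diagonal: diag(g_aa, g_bb). Second derivatives: g_aa(-2)=-36, g_aa(2)=36; g_bb(-3)=42, g_bb(4)=-42.
Local minima occur where both diagonal entries positive: (2, -3). Count: 1.

1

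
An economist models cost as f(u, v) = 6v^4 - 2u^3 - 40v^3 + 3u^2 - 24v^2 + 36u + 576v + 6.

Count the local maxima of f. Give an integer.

1

f separates as a function of u plus a function of v, so ∇f=0 decouples.
∂f/∂u = -6(u - 3)(u + 2) = 0 at u ∈ {-2, 3}; ∂f/∂v = 24(v - 4)(v - 3)(v + 2) = 0 at v ∈ {-2, 3, 4}.
The Hessian is diagonal: diag(f_uu, f_vv). Second derivatives: f_uu(-2)=30, f_uu(3)=-30; f_vv(-2)=720, f_vv(3)=-120, f_vv(4)=144.
Local maxima occur where both diagonal entries negative: (3, 3). Count: 1.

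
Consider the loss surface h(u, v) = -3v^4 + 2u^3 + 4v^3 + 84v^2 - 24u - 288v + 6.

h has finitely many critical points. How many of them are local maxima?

2

h separates as a function of u plus a function of v, so ∇h=0 decouples.
∂h/∂u = 6(u - 2)(u + 2) = 0 at u ∈ {-2, 2}; ∂h/∂v = -12(v - 3)(v - 2)(v + 4) = 0 at v ∈ {-4, 2, 3}.
The Hessian is diagonal: diag(h_uu, h_vv). Second derivatives: h_uu(-2)=-24, h_uu(2)=24; h_vv(-4)=-504, h_vv(2)=72, h_vv(3)=-84.
Local maxima occur where both diagonal entries negative: (-2, -4), (-2, 3). Count: 2.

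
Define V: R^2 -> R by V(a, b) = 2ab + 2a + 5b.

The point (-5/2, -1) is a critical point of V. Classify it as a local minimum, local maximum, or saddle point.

The Hessian of V is constant: H = [[0, 2], [2, 0]].
det(H) = 0·0 − 2² = -4.
Since det(H) < 0, H is indefinite and the critical point is a saddle point.

saddle point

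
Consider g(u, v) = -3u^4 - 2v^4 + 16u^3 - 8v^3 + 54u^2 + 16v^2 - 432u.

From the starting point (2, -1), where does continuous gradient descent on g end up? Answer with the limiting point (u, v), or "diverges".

g is separable, so gradient descent decouples: u follows -∂g/∂u, v follows -∂g/∂v.
∂g/∂u = -12(u - 4)(u - 3)(u + 3); at u=2 this is -120, so u increases.
∂g/∂v = -8v(v - 1)(v + 4); at v=-1 this is -48, so v increases.
u converges to its nearest critical value 3 (a local min of the u-part); v converges to 0. The iterate converges to (3, 0).

(3, 0)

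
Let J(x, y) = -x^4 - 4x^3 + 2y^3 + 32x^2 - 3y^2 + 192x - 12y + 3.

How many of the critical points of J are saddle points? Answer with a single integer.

J separates as a function of x plus a function of y, so ∇J=0 decouples.
∂J/∂x = -4(x - 4)(x + 3)(x + 4) = 0 at x ∈ {-4, -3, 4}; ∂J/∂y = 6(y - 2)(y + 1) = 0 at y ∈ {-1, 2}.
The Hessian is diagonal: diag(J_xx, J_yy). Second derivatives: J_xx(-4)=-32, J_xx(-3)=28, J_xx(4)=-224; J_yy(-1)=-18, J_yy(2)=18.
Saddle points occur where the two diagonal entries have opposite signs: (-4, 2), (-3, -1), (4, 2). Count: 3.

3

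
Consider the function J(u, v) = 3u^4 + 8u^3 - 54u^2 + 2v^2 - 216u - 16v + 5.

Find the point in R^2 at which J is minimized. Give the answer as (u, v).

J(u,v) separates as P(u) + Q(v) + 5, so its minimum is min P + min Q + 5.
P'(u) = 12(u - 3)(u + 2)(u + 3) vanishes at u ∈ {-3, -2, 3}; Q'(v) = 4v - 16 vanishes at v ∈ {4}.
Local minima of P (where P''>0): P(-3)=189, P(3)=-675. Local minima of Q: Q(4)=-32.
So the global minimum of J is P(3) + Q(4) + 5 = -675 − 32 + 5 = -702, attained at (3, 4).

(3, 4)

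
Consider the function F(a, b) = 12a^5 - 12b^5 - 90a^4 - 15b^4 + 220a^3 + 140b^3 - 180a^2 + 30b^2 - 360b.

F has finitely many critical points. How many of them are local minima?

F separates as a function of a plus a function of b, so ∇F=0 decouples.
∂F/∂a = 60a(a - 3)(a - 2)(a - 1) = 0 at a ∈ {0, 1, 2, 3}; ∂F/∂b = -60(b - 2)(b - 1)(b + 1)(b + 3) = 0 at b ∈ {-3, -1, 1, 2}.
The Hessian is diagonal: diag(F_aa, F_bb). Second derivatives: F_aa(0)=-360, F_aa(1)=120, F_aa(2)=-120, F_aa(3)=360; F_bb(-3)=2400, F_bb(-1)=-720, F_bb(1)=480, F_bb(2)=-900.
Local minima occur where both diagonal entries positive: (1, -3), (1, 1), (3, -3), (3, 1). Count: 4.

4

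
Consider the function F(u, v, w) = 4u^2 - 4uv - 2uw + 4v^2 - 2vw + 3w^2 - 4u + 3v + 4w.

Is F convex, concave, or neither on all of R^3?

F is quadratic, so its Hessian is the constant matrix H = [[8, -4, -2], [-4, 8, -2], [-2, -2, 6]].
Leading principal minors: 8, 48, 192.
All positive ⇒ H ≻ 0 ⇒ convex.

convex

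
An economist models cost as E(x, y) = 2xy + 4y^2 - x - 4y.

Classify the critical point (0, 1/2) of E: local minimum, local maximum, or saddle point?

The Hessian of E is constant: H = [[0, 2], [2, 8]].
det(H) = 0·8 − 2² = -4.
Since det(H) < 0, H is indefinite and the critical point is a saddle point.

saddle point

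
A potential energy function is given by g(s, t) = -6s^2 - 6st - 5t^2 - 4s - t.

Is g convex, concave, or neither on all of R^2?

g is quadratic, so its Hessian is the constant matrix H = [[-12, -6], [-6, -10]].
det(H) = 84, tr(H) = -22.
det(H) > 0 and tr(H) < 0, so H is negative definite everywhere: concave.

concave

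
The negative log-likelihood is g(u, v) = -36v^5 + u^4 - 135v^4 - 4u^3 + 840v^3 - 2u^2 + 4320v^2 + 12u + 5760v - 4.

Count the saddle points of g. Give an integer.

g separates as a function of u plus a function of v, so ∇g=0 decouples.
∂g/∂u = 4(u - 3)(u - 1)(u + 1) = 0 at u ∈ {-1, 1, 3}; ∂g/∂v = -180(v - 4)(v + 1)(v + 2)(v + 4) = 0 at v ∈ {-4, -2, -1, 4}.
The Hessian is diagonal: diag(g_uu, g_vv). Second derivatives: g_uu(-1)=32, g_uu(1)=-16, g_uu(3)=32; g_vv(-4)=8640, g_vv(-2)=-2160, g_vv(-1)=2700, g_vv(4)=-43200.
Saddle points occur where the two diagonal entries have opposite signs: (-1, -2), (-1, 4), (1, -4), (1, -1), (3, -2), (3, 4). Count: 6.

6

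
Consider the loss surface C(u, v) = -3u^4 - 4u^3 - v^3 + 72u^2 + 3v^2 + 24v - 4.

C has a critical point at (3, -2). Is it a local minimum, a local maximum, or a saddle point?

saddle point

The mixed partial ∂²C/∂u∂v is 0, so the Hessian at any point is diag(C_uu, C_vv) = diag(12(-3u^2 - 2u + 12), 6(-v + 1)).
At (3, -2): H = diag(-252, 18).
The eigenvalues have opposite signs, so H is indefinite: a saddle point.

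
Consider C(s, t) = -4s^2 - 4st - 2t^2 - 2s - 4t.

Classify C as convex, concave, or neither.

concave

C is quadratic, so its Hessian is the constant matrix H = [[-8, -4], [-4, -4]].
det(H) = 16, tr(H) = -12.
det(H) > 0 and tr(H) < 0, so H is negative definite everywhere: concave.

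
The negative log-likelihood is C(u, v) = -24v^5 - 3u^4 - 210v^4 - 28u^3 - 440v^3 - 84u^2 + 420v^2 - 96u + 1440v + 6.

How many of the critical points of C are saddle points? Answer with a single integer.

6

C separates as a function of u plus a function of v, so ∇C=0 decouples.
∂C/∂u = -12(u + 1)(u + 2)(u + 4) = 0 at u ∈ {-4, -2, -1}; ∂C/∂v = -120(v - 1)(v + 1)(v + 3)(v + 4) = 0 at v ∈ {-4, -3, -1, 1}.
The Hessian is diagonal: diag(C_uu, C_vv). Second derivatives: C_uu(-4)=-72, C_uu(-2)=24, C_uu(-1)=-36; C_vv(-4)=1800, C_vv(-3)=-960, C_vv(-1)=1440, C_vv(1)=-4800.
Saddle points occur where the two diagonal entries have opposite signs: (-4, -4), (-4, -1), (-2, -3), (-2, 1), (-1, -4), (-1, -1). Count: 6.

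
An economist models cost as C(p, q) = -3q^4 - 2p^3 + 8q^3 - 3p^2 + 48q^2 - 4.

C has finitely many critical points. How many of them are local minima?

C separates as a function of p plus a function of q, so ∇C=0 decouples.
∂C/∂p = -6p(p + 1) = 0 at p ∈ {-1, 0}; ∂C/∂q = -12q(q - 4)(q + 2) = 0 at q ∈ {-2, 0, 4}.
The Hessian is diagonal: diag(C_pp, C_qq). Second derivatives: C_pp(-1)=6, C_pp(0)=-6; C_qq(-2)=-144, C_qq(0)=96, C_qq(4)=-288.
Local minima occur where both diagonal entries positive: (-1, 0). Count: 1.

1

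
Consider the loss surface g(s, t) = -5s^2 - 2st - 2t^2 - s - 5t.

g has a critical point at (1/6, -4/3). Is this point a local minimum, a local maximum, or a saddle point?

The Hessian of g is constant: H = [[-10, -2], [-2, -4]].
det(H) = (-10)·(-4) − (-2)² = 36.
det(H) > 0 and tr(H) = -14 < 0, so H is negative definite and the point is a local maximum.

local maximum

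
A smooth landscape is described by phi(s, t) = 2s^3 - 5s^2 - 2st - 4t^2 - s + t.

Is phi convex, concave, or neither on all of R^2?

The term 2s^3 is cubic, so the Hessian is not constant.
∂²phi/∂s² = 12s - 10, which takes both signs as s varies (negative for sufficiently negative s). A diagonal entry of the Hessian changing sign means the Hessian is neither positive- nor negative-semidefinite on all of R^2.

neither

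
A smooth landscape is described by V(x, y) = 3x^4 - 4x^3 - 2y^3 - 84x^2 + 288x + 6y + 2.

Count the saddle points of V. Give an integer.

3

V separates as a function of x plus a function of y, so ∇V=0 decouples.
∂V/∂x = 12(x - 3)(x - 2)(x + 4) = 0 at x ∈ {-4, 2, 3}; ∂V/∂y = -6(y - 1)(y + 1) = 0 at y ∈ {-1, 1}.
The Hessian is diagonal: diag(V_xx, V_yy). Second derivatives: V_xx(-4)=504, V_xx(2)=-72, V_xx(3)=84; V_yy(-1)=12, V_yy(1)=-12.
Saddle points occur where the two diagonal entries have opposite signs: (-4, 1), (2, -1), (3, 1). Count: 3.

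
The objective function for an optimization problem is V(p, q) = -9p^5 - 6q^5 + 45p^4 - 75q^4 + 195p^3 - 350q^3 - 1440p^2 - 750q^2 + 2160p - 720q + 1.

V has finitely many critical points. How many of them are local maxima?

4

V separates as a function of p plus a function of q, so ∇V=0 decouples.
∂V/∂p = -45(p - 4)(p - 3)(p - 1)(p + 4) = 0 at p ∈ {-4, 1, 3, 4}; ∂V/∂q = -30(q + 1)(q + 2)(q + 3)(q + 4) = 0 at q ∈ {-4, -3, -2, -1}.
The Hessian is diagonal: diag(V_pp, V_qq). Second derivatives: V_pp(-4)=12600, V_pp(1)=-1350, V_pp(3)=630, V_pp(4)=-1080; V_qq(-4)=180, V_qq(-3)=-60, V_qq(-2)=60, V_qq(-1)=-180.
Local maxima occur where both diagonal entries negative: (1, -3), (1, -1), (4, -3), (4, -1). Count: 4.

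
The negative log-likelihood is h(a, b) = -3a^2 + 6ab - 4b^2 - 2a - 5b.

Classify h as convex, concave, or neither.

concave

h is quadratic, so its Hessian is the constant matrix H = [[-6, 6], [6, -8]].
det(H) = 12, tr(H) = -14.
det(H) > 0 and tr(H) < 0, so H is negative definite everywhere: concave.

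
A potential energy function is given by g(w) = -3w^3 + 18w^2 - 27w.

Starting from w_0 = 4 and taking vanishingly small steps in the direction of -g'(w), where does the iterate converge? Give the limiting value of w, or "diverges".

g'(w) = -9(w - 3)(w - 1), so g'(4) = -27.
Gradient descent moves in the -g' direction, i.e. w is increasing.
There is no critical point above w=4, and g' keeps the same sign, so the iterate runs off to +∞.

diverges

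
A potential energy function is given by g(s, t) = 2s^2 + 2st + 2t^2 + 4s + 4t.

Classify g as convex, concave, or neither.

g is quadratic, so its Hessian is the constant matrix H = [[4, 2], [2, 4]].
det(H) = 12, tr(H) = 8.
det(H) > 0 and tr(H) > 0, so H is positive definite everywhere: convex.

convex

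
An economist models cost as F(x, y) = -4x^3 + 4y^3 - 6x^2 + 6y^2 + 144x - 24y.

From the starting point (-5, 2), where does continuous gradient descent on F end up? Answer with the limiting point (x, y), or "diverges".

F is separable, so gradient descent decouples: x follows -∂F/∂x, y follows -∂F/∂y.
∂F/∂x = -12(x - 3)(x + 4); at x=-5 this is -96, so x increases.
∂F/∂y = 12(y - 1)(y + 2); at y=2 this is 48, so y decreases.
x converges to its nearest critical value -4 (a local min of the x-part); y converges to 1. The iterate converges to (-4, 1).

(-4, 1)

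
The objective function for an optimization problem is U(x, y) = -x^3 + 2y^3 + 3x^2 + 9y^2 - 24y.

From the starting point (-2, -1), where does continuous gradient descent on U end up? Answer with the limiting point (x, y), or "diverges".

U is separable, so gradient descent decouples: x follows -∂U/∂x, y follows -∂U/∂y.
∂U/∂x = -3x(x - 2); at x=-2 this is -24, so x increases.
∂U/∂y = 6(y - 1)(y + 4); at y=-1 this is -36, so y increases.
x converges to its nearest critical value 0 (a local min of the x-part); y converges to 1. The iterate converges to (0, 1).

(0, 1)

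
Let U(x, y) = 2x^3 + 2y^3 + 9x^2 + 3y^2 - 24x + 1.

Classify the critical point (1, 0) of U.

The mixed partial ∂²U/∂x∂y is 0, so the Hessian at any point is diag(U_xx, U_yy) = diag(6(2x + 3), 6(2y + 1)).
At (1, 0): H = diag(30, 6).
Both eigenvalues are positive, so H is positive definite: a local minimum.

local minimum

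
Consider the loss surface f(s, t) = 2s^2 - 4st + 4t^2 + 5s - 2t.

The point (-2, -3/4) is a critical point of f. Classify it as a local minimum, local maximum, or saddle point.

The Hessian of f is constant: H = [[4, -4], [-4, 8]].
det(H) = 4·8 − (-4)² = 16.
det(H) > 0 and tr(H) = 12 > 0, so H is positive definite and the point is a local minimum.

local minimum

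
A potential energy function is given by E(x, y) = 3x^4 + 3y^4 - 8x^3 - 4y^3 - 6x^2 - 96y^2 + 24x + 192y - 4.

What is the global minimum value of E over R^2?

-1303

E(x,y) separates as P(x) + Q(y) − 4, so its minimum is min P + min Q − 4.
P'(x) = 12(x - 2)(x - 1)(x + 1) vanishes at x ∈ {-1, 1, 2}; Q'(y) = 12(y - 4)(y - 1)(y + 4) vanishes at y ∈ {-4, 1, 4}.
Local minima of P (where P''>0): P(-1)=-19, P(2)=8. Local minima of Q: Q(-4)=-1280, Q(4)=-256.
So the global minimum of E is P(-1) + Q(-4) − 4 = -19 − 1280 − 4 = -1303, attained at (-1, -4).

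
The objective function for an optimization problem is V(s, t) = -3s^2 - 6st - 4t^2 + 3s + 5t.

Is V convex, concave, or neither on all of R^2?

V is quadratic, so its Hessian is the constant matrix H = [[-6, -6], [-6, -8]].
det(H) = 12, tr(H) = -14.
det(H) > 0 and tr(H) < 0, so H is negative definite everywhere: concave.

concave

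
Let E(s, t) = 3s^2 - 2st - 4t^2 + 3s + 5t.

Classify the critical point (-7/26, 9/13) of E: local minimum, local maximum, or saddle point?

saddle point

The Hessian of E is constant: H = [[6, -2], [-2, -8]].
det(H) = 6·(-8) − (-2)² = -52.
Since det(H) < 0, H is indefinite and the critical point is a saddle point.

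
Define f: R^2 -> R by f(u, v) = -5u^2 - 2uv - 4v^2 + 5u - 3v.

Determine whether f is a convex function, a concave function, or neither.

concave

f is quadratic, so its Hessian is the constant matrix H = [[-10, -2], [-2, -8]].
det(H) = 76, tr(H) = -18.
det(H) > 0 and tr(H) < 0, so H is negative definite everywhere: concave.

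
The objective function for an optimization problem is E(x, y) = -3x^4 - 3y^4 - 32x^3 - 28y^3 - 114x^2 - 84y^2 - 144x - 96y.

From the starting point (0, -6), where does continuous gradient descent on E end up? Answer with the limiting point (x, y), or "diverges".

diverges

E is separable, so gradient descent decouples: x follows -∂E/∂x, y follows -∂E/∂y.
∂E/∂x = -12(x + 1)(x + 3)(x + 4); at x=0 this is -144, so x increases.
∂E/∂y = -12(y + 1)(y + 2)(y + 4); at y=-6 this is 480, so y decreases.
The x-coordinate has no critical point in that direction and runs off to infinity.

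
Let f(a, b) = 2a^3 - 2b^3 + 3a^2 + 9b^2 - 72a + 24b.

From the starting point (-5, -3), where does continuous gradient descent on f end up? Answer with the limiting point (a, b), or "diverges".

diverges

f is separable, so gradient descent decouples: a follows -∂f/∂a, b follows -∂f/∂b.
∂f/∂a = 6(a - 3)(a + 4); at a=-5 this is 48, so a decreases.
∂f/∂b = -6(b - 4)(b + 1); at b=-3 this is -84, so b increases.
The a-coordinate has no critical point in that direction and runs off to infinity.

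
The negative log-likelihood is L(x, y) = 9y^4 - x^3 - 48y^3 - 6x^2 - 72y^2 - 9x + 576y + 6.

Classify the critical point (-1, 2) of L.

The mixed partial ∂²L/∂x∂y is 0, so the Hessian at any point is diag(L_xx, L_yy) = diag(-6(x + 2), 36(3y^2 - 8y - 4)).
At (-1, 2): H = diag(-6, -288).
Both eigenvalues are negative, so H is negative definite: a local maximum.

local maximum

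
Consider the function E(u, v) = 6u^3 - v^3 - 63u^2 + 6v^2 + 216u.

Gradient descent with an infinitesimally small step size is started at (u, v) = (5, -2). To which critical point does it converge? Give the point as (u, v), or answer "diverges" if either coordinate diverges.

(4, 0)

E is separable, so gradient descent decouples: u follows -∂E/∂u, v follows -∂E/∂v.
∂E/∂u = 18(u - 4)(u - 3); at u=5 this is 36, so u decreases.
∂E/∂v = -3v(v - 4); at v=-2 this is -36, so v increases.
u converges to its nearest critical value 4 (a local min of the u-part); v converges to 0. The iterate converges to (4, 0).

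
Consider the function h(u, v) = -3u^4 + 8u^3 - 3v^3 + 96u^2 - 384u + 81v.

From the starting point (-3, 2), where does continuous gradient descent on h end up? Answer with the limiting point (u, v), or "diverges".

h is separable, so gradient descent decouples: u follows -∂h/∂u, v follows -∂h/∂v.
∂h/∂u = -12(u - 4)(u - 2)(u + 4); at u=-3 this is -420, so u increases.
∂h/∂v = -9(v - 3)(v + 3); at v=2 this is 45, so v decreases.
u converges to its nearest critical value 2 (a local min of the u-part); v converges to -3. The iterate converges to (2, -3).

(2, -3)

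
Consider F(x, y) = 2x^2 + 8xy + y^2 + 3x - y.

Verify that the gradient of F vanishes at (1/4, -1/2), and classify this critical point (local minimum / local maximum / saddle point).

∇F = (4x + 8y + 3, 8x + 2y - 1); substituting (1/4, -1/2) gives ∇F = (0, 0), so (1/4, -1/2) is indeed a critical point.
The Hessian of F is constant: H = [[4, 8], [8, 2]].
det(H) = 4·2 − 8² = -56.
Since det(H) < 0, H is indefinite and the critical point is a saddle point.

saddle point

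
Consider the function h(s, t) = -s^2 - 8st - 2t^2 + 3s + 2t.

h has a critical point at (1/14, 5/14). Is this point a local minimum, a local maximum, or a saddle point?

saddle point

The Hessian of h is constant: H = [[-2, -8], [-8, -4]].
det(H) = (-2)·(-4) − (-8)² = -56.
Since det(H) < 0, H is indefinite and the critical point is a saddle point.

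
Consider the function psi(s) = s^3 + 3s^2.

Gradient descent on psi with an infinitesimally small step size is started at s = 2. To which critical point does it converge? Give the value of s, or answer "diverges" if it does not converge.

psi'(s) = 3s(s + 2), so psi'(2) = 24.
Gradient descent moves in the -psi' direction, i.e. s is decreasing.
The nearest critical point in that direction is s = 0, where psi'' = 6 > 0 (a local minimum). The iterate converges there.

0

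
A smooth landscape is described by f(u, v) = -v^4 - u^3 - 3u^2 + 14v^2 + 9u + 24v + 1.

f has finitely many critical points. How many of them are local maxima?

f separates as a function of u plus a function of v, so ∇f=0 decouples.
∂f/∂u = -3(u - 1)(u + 3) = 0 at u ∈ {-3, 1}; ∂f/∂v = -4(v - 3)(v + 1)(v + 2) = 0 at v ∈ {-2, -1, 3}.
The Hessian is diagonal: diag(f_uu, f_vv). Second derivatives: f_uu(-3)=12, f_uu(1)=-12; f_vv(-2)=-20, f_vv(-1)=16, f_vv(3)=-80.
Local maxima occur where both diagonal entries negative: (1, -2), (1, 3). Count: 2.

2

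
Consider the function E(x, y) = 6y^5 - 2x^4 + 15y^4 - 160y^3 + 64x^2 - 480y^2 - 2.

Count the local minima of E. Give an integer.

E separates as a function of x plus a function of y, so ∇E=0 decouples.
∂E/∂x = -8x(x - 4)(x + 4) = 0 at x ∈ {-4, 0, 4}; ∂E/∂y = 30y(y - 4)(y + 2)(y + 4) = 0 at y ∈ {-4, -2, 0, 4}.
The Hessian is diagonal: diag(E_xx, E_yy). Second derivatives: E_xx(-4)=-256, E_xx(0)=128, E_xx(4)=-256; E_yy(-4)=-1920, E_yy(-2)=720, E_yy(0)=-960, E_yy(4)=5760.
Local minima occur where both diagonal entries positive: (0, -2), (0, 4). Count: 2.

2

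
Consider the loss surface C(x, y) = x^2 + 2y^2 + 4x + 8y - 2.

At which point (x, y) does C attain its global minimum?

C(x,y) separates as P(x) + Q(y) − 2, so its minimum is min P + min Q − 2.
P'(x) = 2x + 4 vanishes at x ∈ {-2}; Q'(y) = 4y + 8 vanishes at y ∈ {-2}.
Local minima of P (where P''>0): P(-2)=-4. Local minima of Q: Q(-2)=-8.
So the global minimum of C is P(-2) + Q(-2) − 2 = -4 − 8 − 2 = -14, attained at (-2, -2).

(-2, -2)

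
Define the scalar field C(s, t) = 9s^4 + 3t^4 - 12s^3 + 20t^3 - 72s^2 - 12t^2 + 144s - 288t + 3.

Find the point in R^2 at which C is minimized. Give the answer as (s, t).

C(s,t) separates as P(s) + Q(t) + 3, so its minimum is min P + min Q + 3.
P'(s) = 36(s - 2)(s - 1)(s + 2) vanishes at s ∈ {-2, 1, 2}; Q'(t) = 12(t - 2)(t + 3)(t + 4) vanishes at t ∈ {-4, -3, 2}.
Local minima of P (where P''>0): P(-2)=-336, P(2)=48. Local minima of Q: Q(-4)=448, Q(2)=-416.
So the global minimum of C is P(-2) + Q(2) + 3 = -336 − 416 + 3 = -749, attained at (-2, 2).

(-2, 2)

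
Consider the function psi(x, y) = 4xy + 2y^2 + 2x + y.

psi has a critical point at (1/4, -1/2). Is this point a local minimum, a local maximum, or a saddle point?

The Hessian of psi is constant: H = [[0, 4], [4, 4]].
det(H) = 0·4 − 4² = -16.
Since det(H) < 0, H is indefinite and the critical point is a saddle point.

saddle point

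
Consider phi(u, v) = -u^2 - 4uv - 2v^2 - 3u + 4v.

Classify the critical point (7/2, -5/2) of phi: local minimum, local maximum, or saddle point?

saddle point

The Hessian of phi is constant: H = [[-2, -4], [-4, -4]].
det(H) = (-2)·(-4) − (-4)² = -8.
Since det(H) < 0, H is indefinite and the critical point is a saddle point.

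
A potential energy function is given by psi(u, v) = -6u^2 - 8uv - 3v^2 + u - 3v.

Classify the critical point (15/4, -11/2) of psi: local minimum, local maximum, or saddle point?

The Hessian of psi is constant: H = [[-12, -8], [-8, -6]].
det(H) = (-12)·(-6) − (-8)² = 8.
det(H) > 0 and tr(H) = -18 < 0, so H is negative definite and the point is a local maximum.

local maximum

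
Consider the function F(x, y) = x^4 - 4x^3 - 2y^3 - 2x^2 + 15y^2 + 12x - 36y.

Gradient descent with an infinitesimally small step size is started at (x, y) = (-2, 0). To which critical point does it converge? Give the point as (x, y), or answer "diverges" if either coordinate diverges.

F is separable, so gradient descent decouples: x follows -∂F/∂x, y follows -∂F/∂y.
∂F/∂x = 4(x - 3)(x - 1)(x + 1); at x=-2 this is -60, so x increases.
∂F/∂y = -6(y - 3)(y - 2); at y=0 this is -36, so y increases.
x converges to its nearest critical value -1 (a local min of the x-part); y converges to 2. The iterate converges to (-1, 2).

(-1, 2)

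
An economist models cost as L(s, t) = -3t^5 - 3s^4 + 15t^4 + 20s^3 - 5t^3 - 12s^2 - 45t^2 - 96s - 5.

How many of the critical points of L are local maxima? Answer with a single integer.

4

L separates as a function of s plus a function of t, so ∇L=0 decouples.
∂L/∂s = -12(s - 4)(s - 2)(s + 1) = 0 at s ∈ {-1, 2, 4}; ∂L/∂t = -15t(t - 3)(t - 2)(t + 1) = 0 at t ∈ {-1, 0, 2, 3}.
The Hessian is diagonal: diag(L_ss, L_tt). Second derivatives: L_ss(-1)=-180, L_ss(2)=72, L_ss(4)=-120; L_tt(-1)=180, L_tt(0)=-90, L_tt(2)=90, L_tt(3)=-180.
Local maxima occur where both diagonal entries negative: (-1, 0), (-1, 3), (4, 0), (4, 3). Count: 4.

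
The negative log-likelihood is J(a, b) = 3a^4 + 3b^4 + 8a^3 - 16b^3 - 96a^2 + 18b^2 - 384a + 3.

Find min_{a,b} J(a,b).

J(a,b) separates as P(a) + Q(b) + 3, so its minimum is min P + min Q + 3.
P'(a) = 12(a - 4)(a + 2)(a + 4) vanishes at a ∈ {-4, -2, 4}; Q'(b) = 12b(b - 3)(b - 1) vanishes at b ∈ {0, 1, 3}.
Local minima of P (where P''>0): P(-4)=256, P(4)=-1792. Local minima of Q: Q(0)=0, Q(3)=-27.
So the global minimum of J is P(4) + Q(3) + 3 = -1792 − 27 + 3 = -1816, attained at (4, 3).

-1816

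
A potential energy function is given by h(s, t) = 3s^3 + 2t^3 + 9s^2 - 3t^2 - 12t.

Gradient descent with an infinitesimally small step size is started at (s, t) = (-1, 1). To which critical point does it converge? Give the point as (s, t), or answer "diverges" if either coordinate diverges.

h is separable, so gradient descent decouples: s follows -∂h/∂s, t follows -∂h/∂t.
∂h/∂s = 9s(s + 2); at s=-1 this is -9, so s increases.
∂h/∂t = 6(t - 2)(t + 1); at t=1 this is -12, so t increases.
s converges to its nearest critical value 0 (a local min of the s-part); t converges to 2. The iterate converges to (0, 2).

(0, 2)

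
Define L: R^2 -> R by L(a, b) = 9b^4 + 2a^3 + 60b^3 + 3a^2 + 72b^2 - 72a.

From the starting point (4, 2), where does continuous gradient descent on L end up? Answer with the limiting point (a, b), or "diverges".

L is separable, so gradient descent decouples: a follows -∂L/∂a, b follows -∂L/∂b.
∂L/∂a = 6(a - 3)(a + 4); at a=4 this is 48, so a decreases.
∂L/∂b = 36b(b + 1)(b + 4); at b=2 this is 1296, so b decreases.
a converges to its nearest critical value 3 (a local min of the a-part); b converges to 0. The iterate converges to (3, 0).

(3, 0)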